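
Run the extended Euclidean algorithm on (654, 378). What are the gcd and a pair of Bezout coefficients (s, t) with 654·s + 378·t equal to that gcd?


Euclidean algorithm on (654, 378) — divide until remainder is 0:
  654 = 1 · 378 + 276
  378 = 1 · 276 + 102
  276 = 2 · 102 + 72
  102 = 1 · 72 + 30
  72 = 2 · 30 + 12
  30 = 2 · 12 + 6
  12 = 2 · 6 + 0
gcd(654, 378) = 6.
Track Bezout coefficients alongside the remainders: start with r₀ = 654 = a·1 + b·0 (s = 1, t = 0) and r₁ = 378 = a·0 + b·1 (s = 0, t = 1); each new remainder r_{k+1} = r_{k-1} − q_k·r_k inherits s_{k+1} = s_{k-1} − q_k·s_k, t_{k+1} = t_{k-1} − q_k·t_k, so r_k = a·s_k + b·t_k at every step:
  q = 1: r = 276, s = 1 − 1·0 = 1, t = 0 − 1·1 = -1  (check: 654·1 + 378·(-1) = 276)
  q = 1: r = 102, s = 0 − 1·1 = -1, t = 1 − 1·(-1) = 2  (check: 654·(-1) + 378·2 = 102)
  q = 2: r = 72, s = 1 − 2·(-1) = 3, t = -1 − 2·2 = -5  (check: 654·3 + 378·(-5) = 72)
  q = 1: r = 30, s = -1 − 1·3 = -4, t = 2 − 1·(-5) = 7  (check: 654·(-4) + 378·7 = 30)
  q = 2: r = 12, s = 3 − 2·(-4) = 11, t = -5 − 2·7 = -19  (check: 654·11 + 378·(-19) = 12)
  q = 2: r = 6, s = -4 − 2·11 = -26, t = 7 − 2·(-19) = 45  (check: 654·(-26) + 378·45 = 6)
The row with r = 6 (the gcd) gives the Bezout coefficients s = -26, t = 45.
Result: 654 · (-26) + 378 · (45) = 6.

gcd(654, 378) = 6; s = -26, t = 45 (check: 654·(-26) + 378·45 = 6).


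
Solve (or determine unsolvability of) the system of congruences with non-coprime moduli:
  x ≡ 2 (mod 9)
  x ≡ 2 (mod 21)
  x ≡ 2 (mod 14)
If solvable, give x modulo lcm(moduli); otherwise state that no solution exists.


Moduli 9, 21, 14 are not pairwise coprime, so CRT works modulo lcm(m_i) when all pairwise compatibility conditions hold.
Pairwise compatibility: gcd(m_i, m_j) must divide a_i - a_j for every pair.
Merge one congruence at a time:
  Start: x ≡ 2 (mod 9).
  Combine with x ≡ 2 (mod 21): gcd(9, 21) = 3; 2 - 2 = 0, which IS divisible by 3, so compatible.
    Write x = 2 + 9·t and substitute into x ≡ 2 (mod 21): 9·t ≡ 2 − 2 = 0 (mod 21).
    Divide the congruence (and modulus) by g = 3: 3·t ≡ 0 (mod 7).
    The inverse of 3 mod 7 is 5 (since 3·5 = 15 = 2·7 + 1), so t ≡ 5·0 = 0 ≡ 0 (mod 7).
    Then x = 2 + 9·0 = 2, valid modulo lcm(9, 21) = 63: x ≡ 2 (mod 63).
  Combine with x ≡ 2 (mod 14): gcd(63, 14) = 7; 2 - 2 = 0, which IS divisible by 7, so compatible.
    Write x = 2 + 63·t and substitute into x ≡ 2 (mod 14): 63·t ≡ 2 − 2 = 0 (mod 14).
    Divide the congruence (and modulus) by g = 7: 9·t ≡ 0 (mod 2).
    Reduce coefficients mod 2: 1·t ≡ 0 (mod 2).
    So t ≡ 0 (mod 2).
    Then x = 2 + 63·0 = 2, valid modulo lcm(63, 14) = 126: x ≡ 2 (mod 126).
Verify: 2 mod 9 = 2, 2 mod 21 = 2, 2 mod 14 = 2.

x ≡ 2 (mod 126).


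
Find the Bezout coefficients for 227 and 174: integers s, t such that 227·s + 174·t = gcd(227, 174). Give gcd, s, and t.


Euclidean algorithm on (227, 174) — divide until remainder is 0:
  227 = 1 · 174 + 53
  174 = 3 · 53 + 15
  53 = 3 · 15 + 8
  15 = 1 · 8 + 7
  8 = 1 · 7 + 1
  7 = 7 · 1 + 0
gcd(227, 174) = 1.
Track Bezout coefficients alongside the remainders: start with r₀ = 227 = a·1 + b·0 (s = 1, t = 0) and r₁ = 174 = a·0 + b·1 (s = 0, t = 1); each new remainder r_{k+1} = r_{k-1} − q_k·r_k inherits s_{k+1} = s_{k-1} − q_k·s_k, t_{k+1} = t_{k-1} − q_k·t_k, so r_k = a·s_k + b·t_k at every step:
  q = 1: r = 53, s = 1 − 1·0 = 1, t = 0 − 1·1 = -1  (check: 227·1 + 174·(-1) = 53)
  q = 3: r = 15, s = 0 − 3·1 = -3, t = 1 − 3·(-1) = 4  (check: 227·(-3) + 174·4 = 15)
  q = 3: r = 8, s = 1 − 3·(-3) = 10, t = -1 − 3·4 = -13  (check: 227·10 + 174·(-13) = 8)
  q = 1: r = 7, s = -3 − 1·10 = -13, t = 4 − 1·(-13) = 17  (check: 227·(-13) + 174·17 = 7)
  q = 1: r = 1, s = 10 − 1·(-13) = 23, t = -13 − 1·17 = -30  (check: 227·23 + 174·(-30) = 1)
The row with r = 1 (the gcd) gives the Bezout coefficients s = 23, t = -30.
Result: 227 · (23) + 174 · (-30) = 1.

gcd(227, 174) = 1; s = 23, t = -30 (check: 227·23 + 174·(-30) = 1).


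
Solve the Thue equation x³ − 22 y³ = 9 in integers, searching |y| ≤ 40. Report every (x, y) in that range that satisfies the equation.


The equation is x³ - 22y³ = 9. For fixed y, x³ = 22·y³ + 9, so a solution requires the RHS to be a perfect cube.
Strategy: iterate y from -40 to 40, compute RHS = 22·y³ + 9, and check whether it is a (positive or negative) perfect cube.
Check small values of y:
  y = 0: RHS = 9 is not a perfect cube.
  y = 1: RHS = 31 is not a perfect cube.
  y = -1: RHS = -13 is not a perfect cube.
  y = 2: RHS = 185 is not a perfect cube.
  y = -2: RHS = -167 is not a perfect cube.
  y = 3: RHS = 603 is not a perfect cube.
  y = -3: RHS = -585 is not a perfect cube.
Continuing the search up to |y| = 40 finds no solutions either.
No (x, y) in the scanned range satisfies the equation.

No integer solutions with |y| ≤ 40.


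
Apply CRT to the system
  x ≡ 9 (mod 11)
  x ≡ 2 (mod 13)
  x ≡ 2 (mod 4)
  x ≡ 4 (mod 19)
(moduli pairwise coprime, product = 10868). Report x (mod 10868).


Product of moduli M = 11 · 13 · 4 · 19 = 10868.
Merge one congruence at a time:
  Start: x ≡ 9 (mod 11).
  Combine with x ≡ 2 (mod 13); new modulus lcm = 143.
    Write x = 9 + 11·t and substitute into x ≡ 2 (mod 13): 11·t ≡ 2 − 9 = -7 (mod 13).
    Reduce coefficients mod 13: 11·t ≡ 6 (mod 13).
    The inverse of 11 mod 13 is 6 (since 11·6 = 66 = 5·13 + 1), so t ≡ 6·6 = 36 ≡ 10 (mod 13).
    Then x = 9 + 11·10 = 119, valid modulo lcm(11, 13) = 143: x ≡ 119 (mod 143).
  Combine with x ≡ 2 (mod 4); new modulus lcm = 572.
    Write x = 119 + 143·t and substitute into x ≡ 2 (mod 4): 143·t ≡ 2 − 119 = -117 (mod 4).
    Reduce coefficients mod 4: 3·t ≡ 3 (mod 4).
    The inverse of 3 mod 4 is 3 (since 3·3 = 9 = 2·4 + 1), so t ≡ 3·3 = 9 ≡ 1 (mod 4).
    Then x = 119 + 143·1 = 262, valid modulo lcm(143, 4) = 572: x ≡ 262 (mod 572).
  Combine with x ≡ 4 (mod 19); new modulus lcm = 10868.
    Write x = 262 + 572·t and substitute into x ≡ 4 (mod 19): 572·t ≡ 4 − 262 = -258 (mod 19).
    Reduce coefficients mod 19: 2·t ≡ 8 (mod 19).
    The inverse of 2 mod 19 is 10 (since 2·10 = 20 = 1·19 + 1), so t ≡ 10·8 = 80 ≡ 4 (mod 19).
    Then x = 262 + 572·4 = 2550, valid modulo lcm(572, 19) = 10868: x ≡ 2550 (mod 10868).
Verify against each original: 2550 mod 11 = 9, 2550 mod 13 = 2, 2550 mod 4 = 2, 2550 mod 19 = 4.

x ≡ 2550 (mod 10868).


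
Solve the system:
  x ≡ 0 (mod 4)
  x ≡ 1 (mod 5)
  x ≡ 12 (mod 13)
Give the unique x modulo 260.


Moduli 4, 5, 13 are pairwise coprime; by CRT there is a unique solution modulo M = 4 · 5 · 13 = 260.
Solve pairwise, accumulating the modulus:
  Start with x ≡ 0 (mod 4).
  Combine with x ≡ 1 (mod 5): since gcd(4, 5) = 1, we get a unique residue mod 20.
    Write x = 0 + 4·t and substitute into x ≡ 1 (mod 5): 4·t ≡ 1 − 0 = 1 (mod 5).
    The inverse of 4 mod 5 is 4 (since 4·4 = 16 = 3·5 + 1), so t ≡ 4·1 = 4 ≡ 4 (mod 5).
    Then x = 0 + 4·4 = 16, valid modulo lcm(4, 5) = 20: x ≡ 16 (mod 20).
  Combine with x ≡ 12 (mod 13): since gcd(20, 13) = 1, we get a unique residue mod 260.
    Write x = 16 + 20·t and substitute into x ≡ 12 (mod 13): 20·t ≡ 12 − 16 = -4 (mod 13).
    Reduce coefficients mod 13: 7·t ≡ 9 (mod 13).
    The inverse of 7 mod 13 is 2 (since 7·2 = 14 = 1·13 + 1), so t ≡ 2·9 = 18 ≡ 5 (mod 13).
    Then x = 16 + 20·5 = 116, valid modulo lcm(20, 13) = 260: x ≡ 116 (mod 260).
Verify: 116 mod 4 = 0 ✓, 116 mod 5 = 1 ✓, 116 mod 13 = 12 ✓.

x ≡ 116 (mod 260).


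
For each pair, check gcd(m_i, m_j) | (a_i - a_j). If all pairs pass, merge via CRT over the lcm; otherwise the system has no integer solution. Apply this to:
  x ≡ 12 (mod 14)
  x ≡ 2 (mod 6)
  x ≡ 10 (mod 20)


Moduli 14, 6, 20 are not pairwise coprime, so CRT works modulo lcm(m_i) when all pairwise compatibility conditions hold.
Pairwise compatibility: gcd(m_i, m_j) must divide a_i - a_j for every pair.
Merge one congruence at a time:
  Start: x ≡ 12 (mod 14).
  Combine with x ≡ 2 (mod 6): gcd(14, 6) = 2; 2 - 12 = -10, which IS divisible by 2, so compatible.
    Write x = 12 + 14·t and substitute into x ≡ 2 (mod 6): 14·t ≡ 2 − 12 = -10 (mod 6).
    Divide the congruence (and modulus) by g = 2: 7·t ≡ -5 (mod 3).
    Reduce coefficients mod 3: 1·t ≡ 1 (mod 3).
    So t ≡ 1 (mod 3).
    Then x = 12 + 14·1 = 26, valid modulo lcm(14, 6) = 42: x ≡ 26 (mod 42).
  Combine with x ≡ 10 (mod 20): gcd(42, 20) = 2; 10 - 26 = -16, which IS divisible by 2, so compatible.
    Write x = 26 + 42·t and substitute into x ≡ 10 (mod 20): 42·t ≡ 10 − 26 = -16 (mod 20).
    Divide the congruence (and modulus) by g = 2: 21·t ≡ -8 (mod 10).
    Reduce coefficients mod 10: 1·t ≡ 2 (mod 10).
    So t ≡ 2 (mod 10).
    Then x = 26 + 42·2 = 110, valid modulo lcm(42, 20) = 420: x ≡ 110 (mod 420).
Verify: 110 mod 14 = 12, 110 mod 6 = 2, 110 mod 20 = 10.

x ≡ 110 (mod 420).


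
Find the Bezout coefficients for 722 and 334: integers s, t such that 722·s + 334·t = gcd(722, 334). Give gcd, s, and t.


Euclidean algorithm on (722, 334) — divide until remainder is 0:
  722 = 2 · 334 + 54
  334 = 6 · 54 + 10
  54 = 5 · 10 + 4
  10 = 2 · 4 + 2
  4 = 2 · 2 + 0
gcd(722, 334) = 2.
Track Bezout coefficients alongside the remainders: start with r₀ = 722 = a·1 + b·0 (s = 1, t = 0) and r₁ = 334 = a·0 + b·1 (s = 0, t = 1); each new remainder r_{k+1} = r_{k-1} − q_k·r_k inherits s_{k+1} = s_{k-1} − q_k·s_k, t_{k+1} = t_{k-1} − q_k·t_k, so r_k = a·s_k + b·t_k at every step:
  q = 2: r = 54, s = 1 − 2·0 = 1, t = 0 − 2·1 = -2  (check: 722·1 + 334·(-2) = 54)
  q = 6: r = 10, s = 0 − 6·1 = -6, t = 1 − 6·(-2) = 13  (check: 722·(-6) + 334·13 = 10)
  q = 5: r = 4, s = 1 − 5·(-6) = 31, t = -2 − 5·13 = -67  (check: 722·31 + 334·(-67) = 4)
  q = 2: r = 2, s = -6 − 2·31 = -68, t = 13 − 2·(-67) = 147  (check: 722·(-68) + 334·147 = 2)
The row with r = 2 (the gcd) gives the Bezout coefficients s = -68, t = 147.
Result: 722 · (-68) + 334 · (147) = 2.

gcd(722, 334) = 2; s = -68, t = 147 (check: 722·(-68) + 334·147 = 2).


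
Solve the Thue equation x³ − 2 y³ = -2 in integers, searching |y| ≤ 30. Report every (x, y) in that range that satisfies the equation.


The equation is x³ - 2y³ = -2. For fixed y, x³ = 2·y³ − 2, so a solution requires the RHS to be a perfect cube.
Strategy: iterate y from -30 to 30, compute RHS = 2·y³ − 2, and check whether it is a (positive or negative) perfect cube.
Check small values of y:
  y = 0: RHS = -2 is not a perfect cube.
  y = 1: RHS = 0 = (0)³ ⇒ x = 0 works.
  y = -1: RHS = -4 is not a perfect cube.
  y = 2: RHS = 14 is not a perfect cube.
  y = -2: RHS = -18 is not a perfect cube.
  y = 3: RHS = 52 is not a perfect cube.
  y = -3: RHS = -56 is not a perfect cube.
Continuing the search up to |y| = 30 finds no further solutions beyond those listed.
Collected solutions: (0, 1).

Solutions (with |y| ≤ 30): (0, 1).


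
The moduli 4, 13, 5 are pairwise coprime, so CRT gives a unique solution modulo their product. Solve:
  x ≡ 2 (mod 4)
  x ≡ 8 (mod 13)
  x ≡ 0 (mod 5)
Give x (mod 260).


Moduli 4, 13, 5 are pairwise coprime; by CRT there is a unique solution modulo M = 4 · 13 · 5 = 260.
Solve pairwise, accumulating the modulus:
  Start with x ≡ 2 (mod 4).
  Combine with x ≡ 8 (mod 13): since gcd(4, 13) = 1, we get a unique residue mod 52.
    Write x = 2 + 4·t and substitute into x ≡ 8 (mod 13): 4·t ≡ 8 − 2 = 6 (mod 13).
    The inverse of 4 mod 13 is 10 (since 4·10 = 40 = 3·13 + 1), so t ≡ 10·6 = 60 ≡ 8 (mod 13).
    Then x = 2 + 4·8 = 34, valid modulo lcm(4, 13) = 52: x ≡ 34 (mod 52).
  Combine with x ≡ 0 (mod 5): since gcd(52, 5) = 1, we get a unique residue mod 260.
    Write x = 34 + 52·t and substitute into x ≡ 0 (mod 5): 52·t ≡ 0 − 34 = -34 (mod 5).
    Reduce coefficients mod 5: 2·t ≡ 1 (mod 5).
    The inverse of 2 mod 5 is 3 (since 2·3 = 6 = 1·5 + 1), so t ≡ 3·1 = 3 ≡ 3 (mod 5).
    Then x = 34 + 52·3 = 190, valid modulo lcm(52, 5) = 260: x ≡ 190 (mod 260).
Verify: 190 mod 4 = 2 ✓, 190 mod 13 = 8 ✓, 190 mod 5 = 0 ✓.

x ≡ 190 (mod 260).


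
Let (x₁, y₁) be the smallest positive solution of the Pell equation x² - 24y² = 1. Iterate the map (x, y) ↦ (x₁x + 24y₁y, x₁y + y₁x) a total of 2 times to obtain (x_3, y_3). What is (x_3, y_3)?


Step 1: Find the fundamental solution (x₁, y₁) of x² - 24y² = 1.
  Expand √24 as a continued fraction. a₀ = ⌊√24⌋ = 4; iterate m_{k+1} = d_k·a_k − m_k, d_{k+1} = (24 − m_{k+1}²)/d_k, a_{k+1} = ⌊(a₀ + m_{k+1})/d_{k+1}⌋ (starting m₀ = 0, d₀ = 1), with convergents p_k = a_k·p_{k-1} + p_{k-2}, q_k = a_k·q_{k-1} + q_{k-2} (p₋₁ = 1, q₋₁ = 0):
  k = 0: a₀ = 4; p₀/q₀ = 4/1; p₀² − 24·q₀² = 16 − 24 = -8.
  k = 1: m = 4, d = 8, a = ⌊(4 + 4)/8⌋ = 1; p/q = (1·4 + 1)/(1·1 + 0) = 5/1; p² − 24·q² = 25 − 24 = 1.
  The first convergent with p² − 24·q² = 1 gives the fundamental solution (x₁, y₁) = (5, 1).
Step 2: Apply the recurrence (x_{n+1}, y_{n+1}) = (x₁x_n + 24y₁y_n, x₁y_n + y₁x_n) repeatedly.
  From (x_1, y_1) = (5, 1): x_2 = 5·5 + 24·1·1 = 49; y_2 = 5·1 + 1·5 = 10.
  From (x_2, y_2) = (49, 10): x_3 = 5·49 + 24·1·10 = 485; y_3 = 5·10 + 1·49 = 99.
Step 3: Verify x_3² - 24·y_3² = 235225 - 235224 = 1 (should be 1). ✓

(x_1, y_1) = (5, 1); (x_3, y_3) = (485, 99).


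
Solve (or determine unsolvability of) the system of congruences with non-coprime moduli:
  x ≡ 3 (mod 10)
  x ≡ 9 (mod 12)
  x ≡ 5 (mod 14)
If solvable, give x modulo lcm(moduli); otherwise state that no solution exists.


Moduli 10, 12, 14 are not pairwise coprime, so CRT works modulo lcm(m_i) when all pairwise compatibility conditions hold.
Pairwise compatibility: gcd(m_i, m_j) must divide a_i - a_j for every pair.
Merge one congruence at a time:
  Start: x ≡ 3 (mod 10).
  Combine with x ≡ 9 (mod 12): gcd(10, 12) = 2; 9 - 3 = 6, which IS divisible by 2, so compatible.
    Write x = 3 + 10·t and substitute into x ≡ 9 (mod 12): 10·t ≡ 9 − 3 = 6 (mod 12).
    Divide the congruence (and modulus) by g = 2: 5·t ≡ 3 (mod 6).
    The inverse of 5 mod 6 is 5 (since 5·5 = 25 = 4·6 + 1), so t ≡ 5·3 = 15 ≡ 3 (mod 6).
    Then x = 3 + 10·3 = 33, valid modulo lcm(10, 12) = 60: x ≡ 33 (mod 60).
  Combine with x ≡ 5 (mod 14): gcd(60, 14) = 2; 5 - 33 = -28, which IS divisible by 2, so compatible.
    Write x = 33 + 60·t and substitute into x ≡ 5 (mod 14): 60·t ≡ 5 − 33 = -28 (mod 14).
    Divide the congruence (and modulus) by g = 2: 30·t ≡ -14 (mod 7).
    Reduce coefficients mod 7: 2·t ≡ 0 (mod 7).
    The inverse of 2 mod 7 is 4 (since 2·4 = 8 = 1·7 + 1), so t ≡ 4·0 = 0 ≡ 0 (mod 7).
    Then x = 33 + 60·0 = 33, valid modulo lcm(60, 14) = 420: x ≡ 33 (mod 420).
Verify: 33 mod 10 = 3, 33 mod 12 = 9, 33 mod 14 = 5.

x ≡ 33 (mod 420).


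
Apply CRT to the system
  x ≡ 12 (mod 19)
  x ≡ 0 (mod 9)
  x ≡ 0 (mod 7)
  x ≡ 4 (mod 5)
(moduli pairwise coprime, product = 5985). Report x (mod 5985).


Product of moduli M = 19 · 9 · 7 · 5 = 5985.
Merge one congruence at a time:
  Start: x ≡ 12 (mod 19).
  Combine with x ≡ 0 (mod 9); new modulus lcm = 171.
    Write x = 12 + 19·t and substitute into x ≡ 0 (mod 9): 19·t ≡ 0 − 12 = -12 (mod 9).
    Reduce coefficients mod 9: 1·t ≡ 6 (mod 9).
    So t ≡ 6 (mod 9).
    Then x = 12 + 19·6 = 126, valid modulo lcm(19, 9) = 171: x ≡ 126 (mod 171).
  Combine with x ≡ 0 (mod 7); new modulus lcm = 1197.
    Write x = 126 + 171·t and substitute into x ≡ 0 (mod 7): 171·t ≡ 0 − 126 = -126 (mod 7).
    Reduce coefficients mod 7: 3·t ≡ 0 (mod 7).
    The inverse of 3 mod 7 is 5 (since 3·5 = 15 = 2·7 + 1), so t ≡ 5·0 = 0 ≡ 0 (mod 7).
    Then x = 126 + 171·0 = 126, valid modulo lcm(171, 7) = 1197: x ≡ 126 (mod 1197).
  Combine with x ≡ 4 (mod 5); new modulus lcm = 5985.
    Write x = 126 + 1197·t and substitute into x ≡ 4 (mod 5): 1197·t ≡ 4 − 126 = -122 (mod 5).
    Reduce coefficients mod 5: 2·t ≡ 3 (mod 5).
    The inverse of 2 mod 5 is 3 (since 2·3 = 6 = 1·5 + 1), so t ≡ 3·3 = 9 ≡ 4 (mod 5).
    Then x = 126 + 1197·4 = 4914, valid modulo lcm(1197, 5) = 5985: x ≡ 4914 (mod 5985).
Verify against each original: 4914 mod 19 = 12, 4914 mod 9 = 0, 4914 mod 7 = 0, 4914 mod 5 = 4.

x ≡ 4914 (mod 5985).


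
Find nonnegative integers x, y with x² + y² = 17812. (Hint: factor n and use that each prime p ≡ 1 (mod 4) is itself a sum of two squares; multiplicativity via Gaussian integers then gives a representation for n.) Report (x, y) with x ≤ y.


Step 1: Factor n = 17812 = 2^2 · 61 · 73.
Step 2: Check the mod-4 condition on each prime factor: 2 = 2 (special); 61 ≡ 1 (mod 4), exponent 1; 73 ≡ 1 (mod 4), exponent 1.
All primes ≡ 3 (mod 4) appear to even exponent (or don't appear), so by the two-squares theorem n IS expressible as a sum of two squares.
Step 3: Build a representation. Group n = k² · m with k = 2 and m = 61 · 73 = 4453 (a product of primes ≡ 1 (mod 4)); a representation of m scales to one of n via (k·x)² + (k·y)² = k²(x² + y²). Each prime p ≡ 1 (mod 4) is itself a sum of two squares; find a² by testing p − a² for a perfect square:
  61: 61 − 1² = 60, 61 − 2² = 57, 61 − 3² = 52, 61 − 4² = 45, 61 − 5² = 36 = 6² ⇒ 61 = 5² + 6².
  73: 73 − 1² = 72, 73 − 2² = 69, 73 − 3² = 64 = 8² ⇒ 73 = 3² + 8².
  Combine using the Brahmagupta–Fibonacci identity (a² + b²)(c² + d²) = (ac − bd)² + (ad + bc)² = (ac + bd)² + (ad − bc)²:
  61 · 73 = 4453: from (5² + 6²)(3² + 8²), take (5·3 − 6·8, 5·8 + 6·3) = (15 − 48, 40 + 18) = (-33, 58); dropping signs (only squares matter) gives (33, 58); check 33² + 58² = 1089 + 3364 = 4453 ✓.
  Scale by k = 2: (2·33, 2·58) = (66, 116).
Step 4: Order so x ≤ y and verify: 66² + 116² = 4356 + 13456 = 17812 = n. ✓

n = 17812 = 66² + 116² (one valid representation with x ≤ y).


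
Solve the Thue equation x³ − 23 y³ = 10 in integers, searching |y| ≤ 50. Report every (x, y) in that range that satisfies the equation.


The equation is x³ - 23y³ = 10. For fixed y, x³ = 23·y³ + 10, so a solution requires the RHS to be a perfect cube.
Strategy: iterate y from -50 to 50, compute RHS = 23·y³ + 10, and check whether it is a (positive or negative) perfect cube.
Check small values of y:
  y = 0: RHS = 10 is not a perfect cube.
  y = 1: RHS = 33 is not a perfect cube.
  y = -1: RHS = -13 is not a perfect cube.
  y = 2: RHS = 194 is not a perfect cube.
  y = -2: RHS = -174 is not a perfect cube.
  y = 3: RHS = 631 is not a perfect cube.
  y = -3: RHS = -611 is not a perfect cube.
Continuing the search up to |y| = 50 finds no solutions either.
No (x, y) in the scanned range satisfies the equation.

No integer solutions with |y| ≤ 50.


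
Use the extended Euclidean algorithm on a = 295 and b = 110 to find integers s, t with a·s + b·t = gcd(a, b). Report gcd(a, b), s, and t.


Euclidean algorithm on (295, 110) — divide until remainder is 0:
  295 = 2 · 110 + 75
  110 = 1 · 75 + 35
  75 = 2 · 35 + 5
  35 = 7 · 5 + 0
gcd(295, 110) = 5.
Track Bezout coefficients alongside the remainders: start with r₀ = 295 = a·1 + b·0 (s = 1, t = 0) and r₁ = 110 = a·0 + b·1 (s = 0, t = 1); each new remainder r_{k+1} = r_{k-1} − q_k·r_k inherits s_{k+1} = s_{k-1} − q_k·s_k, t_{k+1} = t_{k-1} − q_k·t_k, so r_k = a·s_k + b·t_k at every step:
  q = 2: r = 75, s = 1 − 2·0 = 1, t = 0 − 2·1 = -2  (check: 295·1 + 110·(-2) = 75)
  q = 1: r = 35, s = 0 − 1·1 = -1, t = 1 − 1·(-2) = 3  (check: 295·(-1) + 110·3 = 35)
  q = 2: r = 5, s = 1 − 2·(-1) = 3, t = -2 − 2·3 = -8  (check: 295·3 + 110·(-8) = 5)
The row with r = 5 (the gcd) gives the Bezout coefficients s = 3, t = -8.
Result: 295 · (3) + 110 · (-8) = 5.

gcd(295, 110) = 5; s = 3, t = -8 (check: 295·3 + 110·(-8) = 5).


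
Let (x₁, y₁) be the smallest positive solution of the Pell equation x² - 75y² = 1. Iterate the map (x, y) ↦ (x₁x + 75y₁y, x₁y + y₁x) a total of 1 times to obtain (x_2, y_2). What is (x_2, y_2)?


Step 1: Find the fundamental solution (x₁, y₁) of x² - 75y² = 1.
  Expand √75 as a continued fraction. a₀ = ⌊√75⌋ = 8; iterate m_{k+1} = d_k·a_k − m_k, d_{k+1} = (75 − m_{k+1}²)/d_k, a_{k+1} = ⌊(a₀ + m_{k+1})/d_{k+1}⌋ (starting m₀ = 0, d₀ = 1), with convergents p_k = a_k·p_{k-1} + p_{k-2}, q_k = a_k·q_{k-1} + q_{k-2} (p₋₁ = 1, q₋₁ = 0):
  k = 0: a₀ = 8; p₀/q₀ = 8/1; p₀² − 75·q₀² = 64 − 75 = -11.
  k = 1: m = 8, d = 11, a = ⌊(8 + 8)/11⌋ = 1; p/q = (1·8 + 1)/(1·1 + 0) = 9/1; p² − 75·q² = 81 − 75 = 6.
  k = 2: m = 3, d = 6, a = ⌊(8 + 3)/6⌋ = 1; p/q = (1·9 + 8)/(1·1 + 1) = 17/2; p² − 75·q² = 289 − 300 = -11.
  k = 3: m = 3, d = 11, a = ⌊(8 + 3)/11⌋ = 1; p/q = (1·17 + 9)/(1·2 + 1) = 26/3; p² − 75·q² = 676 − 675 = 1.
  The first convergent with p² − 75·q² = 1 gives the fundamental solution (x₁, y₁) = (26, 3).
Step 2: Apply the recurrence (x_{n+1}, y_{n+1}) = (x₁x_n + 75y₁y_n, x₁y_n + y₁x_n) repeatedly.
  From (x_1, y_1) = (26, 3): x_2 = 26·26 + 75·3·3 = 1351; y_2 = 26·3 + 3·26 = 156.
Step 3: Verify x_2² - 75·y_2² = 1825201 - 1825200 = 1 (should be 1). ✓

(x_1, y_1) = (26, 3); (x_2, y_2) = (1351, 156).


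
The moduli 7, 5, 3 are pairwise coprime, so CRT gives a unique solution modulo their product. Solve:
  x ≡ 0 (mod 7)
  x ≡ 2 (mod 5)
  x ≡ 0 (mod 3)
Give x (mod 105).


Moduli 7, 5, 3 are pairwise coprime; by CRT there is a unique solution modulo M = 7 · 5 · 3 = 105.
Solve pairwise, accumulating the modulus:
  Start with x ≡ 0 (mod 7).
  Combine with x ≡ 2 (mod 5): since gcd(7, 5) = 1, we get a unique residue mod 35.
    Write x = 0 + 7·t and substitute into x ≡ 2 (mod 5): 7·t ≡ 2 − 0 = 2 (mod 5).
    Reduce coefficients mod 5: 2·t ≡ 2 (mod 5).
    The inverse of 2 mod 5 is 3 (since 2·3 = 6 = 1·5 + 1), so t ≡ 3·2 = 6 ≡ 1 (mod 5).
    Then x = 0 + 7·1 = 7, valid modulo lcm(7, 5) = 35: x ≡ 7 (mod 35).
  Combine with x ≡ 0 (mod 3): since gcd(35, 3) = 1, we get a unique residue mod 105.
    Write x = 7 + 35·t and substitute into x ≡ 0 (mod 3): 35·t ≡ 0 − 7 = -7 (mod 3).
    Reduce coefficients mod 3: 2·t ≡ 2 (mod 3).
    The inverse of 2 mod 3 is 2 (since 2·2 = 4 = 1·3 + 1), so t ≡ 2·2 = 4 ≡ 1 (mod 3).
    Then x = 7 + 35·1 = 42, valid modulo lcm(35, 3) = 105: x ≡ 42 (mod 105).
Verify: 42 mod 7 = 0 ✓, 42 mod 5 = 2 ✓, 42 mod 3 = 0 ✓.

x ≡ 42 (mod 105).


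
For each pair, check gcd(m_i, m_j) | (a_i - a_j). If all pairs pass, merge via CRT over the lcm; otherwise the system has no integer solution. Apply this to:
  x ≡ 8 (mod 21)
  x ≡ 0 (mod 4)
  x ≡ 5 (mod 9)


Moduli 21, 4, 9 are not pairwise coprime, so CRT works modulo lcm(m_i) when all pairwise compatibility conditions hold.
Pairwise compatibility: gcd(m_i, m_j) must divide a_i - a_j for every pair.
Merge one congruence at a time:
  Start: x ≡ 8 (mod 21).
  Combine with x ≡ 0 (mod 4): gcd(21, 4) = 1; 0 - 8 = -8, which IS divisible by 1, so compatible.
    Write x = 8 + 21·t and substitute into x ≡ 0 (mod 4): 21·t ≡ 0 − 8 = -8 (mod 4).
    Reduce coefficients mod 4: 1·t ≡ 0 (mod 4).
    So t ≡ 0 (mod 4).
    Then x = 8 + 21·0 = 8, valid modulo lcm(21, 4) = 84: x ≡ 8 (mod 84).
  Combine with x ≡ 5 (mod 9): gcd(84, 9) = 3; 5 - 8 = -3, which IS divisible by 3, so compatible.
    Write x = 8 + 84·t and substitute into x ≡ 5 (mod 9): 84·t ≡ 5 − 8 = -3 (mod 9).
    Divide the congruence (and modulus) by g = 3: 28·t ≡ -1 (mod 3).
    Reduce coefficients mod 3: 1·t ≡ 2 (mod 3).
    So t ≡ 2 (mod 3).
    Then x = 8 + 84·2 = 176, valid modulo lcm(84, 9) = 252: x ≡ 176 (mod 252).
Verify: 176 mod 21 = 8, 176 mod 4 = 0, 176 mod 9 = 5.

x ≡ 176 (mod 252).


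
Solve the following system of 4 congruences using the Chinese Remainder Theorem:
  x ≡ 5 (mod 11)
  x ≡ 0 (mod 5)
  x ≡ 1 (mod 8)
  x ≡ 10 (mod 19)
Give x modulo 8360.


Product of moduli M = 11 · 5 · 8 · 19 = 8360.
Merge one congruence at a time:
  Start: x ≡ 5 (mod 11).
  Combine with x ≡ 0 (mod 5); new modulus lcm = 55.
    Write x = 5 + 11·t and substitute into x ≡ 0 (mod 5): 11·t ≡ 0 − 5 = -5 (mod 5).
    Reduce coefficients mod 5: 1·t ≡ 0 (mod 5).
    So t ≡ 0 (mod 5).
    Then x = 5 + 11·0 = 5, valid modulo lcm(11, 5) = 55: x ≡ 5 (mod 55).
  Combine with x ≡ 1 (mod 8); new modulus lcm = 440.
    Write x = 5 + 55·t and substitute into x ≡ 1 (mod 8): 55·t ≡ 1 − 5 = -4 (mod 8).
    Reduce coefficients mod 8: 7·t ≡ 4 (mod 8).
    The inverse of 7 mod 8 is 7 (since 7·7 = 49 = 6·8 + 1), so t ≡ 7·4 = 28 ≡ 4 (mod 8).
    Then x = 5 + 55·4 = 225, valid modulo lcm(55, 8) = 440: x ≡ 225 (mod 440).
  Combine with x ≡ 10 (mod 19); new modulus lcm = 8360.
    Write x = 225 + 440·t and substitute into x ≡ 10 (mod 19): 440·t ≡ 10 − 225 = -215 (mod 19).
    Reduce coefficients mod 19: 3·t ≡ 13 (mod 19).
    The inverse of 3 mod 19 is 13 (since 3·13 = 39 = 2·19 + 1), so t ≡ 13·13 = 169 ≡ 17 (mod 19).
    Then x = 225 + 440·17 = 7705, valid modulo lcm(440, 19) = 8360: x ≡ 7705 (mod 8360).
Verify against each original: 7705 mod 11 = 5, 7705 mod 5 = 0, 7705 mod 8 = 1, 7705 mod 19 = 10.

x ≡ 7705 (mod 8360).


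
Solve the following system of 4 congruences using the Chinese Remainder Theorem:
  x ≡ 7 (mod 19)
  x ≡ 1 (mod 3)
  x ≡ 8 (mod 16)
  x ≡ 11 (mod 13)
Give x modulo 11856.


Product of moduli M = 19 · 3 · 16 · 13 = 11856.
Merge one congruence at a time:
  Start: x ≡ 7 (mod 19).
  Combine with x ≡ 1 (mod 3); new modulus lcm = 57.
    Write x = 7 + 19·t and substitute into x ≡ 1 (mod 3): 19·t ≡ 1 − 7 = -6 (mod 3).
    Reduce coefficients mod 3: 1·t ≡ 0 (mod 3).
    So t ≡ 0 (mod 3).
    Then x = 7 + 19·0 = 7, valid modulo lcm(19, 3) = 57: x ≡ 7 (mod 57).
  Combine with x ≡ 8 (mod 16); new modulus lcm = 912.
    Write x = 7 + 57·t and substitute into x ≡ 8 (mod 16): 57·t ≡ 8 − 7 = 1 (mod 16).
    Reduce coefficients mod 16: 9·t ≡ 1 (mod 16).
    The inverse of 9 mod 16 is 9 (since 9·9 = 81 = 5·16 + 1), so t ≡ 9·1 = 9 ≡ 9 (mod 16).
    Then x = 7 + 57·9 = 520, valid modulo lcm(57, 16) = 912: x ≡ 520 (mod 912).
  Combine with x ≡ 11 (mod 13); new modulus lcm = 11856.
    Write x = 520 + 912·t and substitute into x ≡ 11 (mod 13): 912·t ≡ 11 − 520 = -509 (mod 13).
    Reduce coefficients mod 13: 2·t ≡ 11 (mod 13).
    The inverse of 2 mod 13 is 7 (since 2·7 = 14 = 1·13 + 1), so t ≡ 7·11 = 77 ≡ 12 (mod 13).
    Then x = 520 + 912·12 = 11464, valid modulo lcm(912, 13) = 11856: x ≡ 11464 (mod 11856).
Verify against each original: 11464 mod 19 = 7, 11464 mod 3 = 1, 11464 mod 16 = 8, 11464 mod 13 = 11.

x ≡ 11464 (mod 11856).


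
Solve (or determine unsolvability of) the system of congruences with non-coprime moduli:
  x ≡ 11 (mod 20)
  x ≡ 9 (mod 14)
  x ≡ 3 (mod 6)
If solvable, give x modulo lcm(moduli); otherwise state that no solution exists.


Moduli 20, 14, 6 are not pairwise coprime, so CRT works modulo lcm(m_i) when all pairwise compatibility conditions hold.
Pairwise compatibility: gcd(m_i, m_j) must divide a_i - a_j for every pair.
Merge one congruence at a time:
  Start: x ≡ 11 (mod 20).
  Combine with x ≡ 9 (mod 14): gcd(20, 14) = 2; 9 - 11 = -2, which IS divisible by 2, so compatible.
    Write x = 11 + 20·t and substitute into x ≡ 9 (mod 14): 20·t ≡ 9 − 11 = -2 (mod 14).
    Divide the congruence (and modulus) by g = 2: 10·t ≡ -1 (mod 7).
    Reduce coefficients mod 7: 3·t ≡ 6 (mod 7).
    The inverse of 3 mod 7 is 5 (since 3·5 = 15 = 2·7 + 1), so t ≡ 5·6 = 30 ≡ 2 (mod 7).
    Then x = 11 + 20·2 = 51, valid modulo lcm(20, 14) = 140: x ≡ 51 (mod 140).
  Combine with x ≡ 3 (mod 6): gcd(140, 6) = 2; 3 - 51 = -48, which IS divisible by 2, so compatible.
    Write x = 51 + 140·t and substitute into x ≡ 3 (mod 6): 140·t ≡ 3 − 51 = -48 (mod 6).
    Divide the congruence (and modulus) by g = 2: 70·t ≡ -24 (mod 3).
    Reduce coefficients mod 3: 1·t ≡ 0 (mod 3).
    So t ≡ 0 (mod 3).
    Then x = 51 + 140·0 = 51, valid modulo lcm(140, 6) = 420: x ≡ 51 (mod 420).
Verify: 51 mod 20 = 11, 51 mod 14 = 9, 51 mod 6 = 3.

x ≡ 51 (mod 420).


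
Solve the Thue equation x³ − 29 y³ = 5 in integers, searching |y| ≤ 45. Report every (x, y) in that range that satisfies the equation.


The equation is x³ - 29y³ = 5. For fixed y, x³ = 29·y³ + 5, so a solution requires the RHS to be a perfect cube.
Strategy: iterate y from -45 to 45, compute RHS = 29·y³ + 5, and check whether it is a (positive or negative) perfect cube.
Check small values of y:
  y = 0: RHS = 5 is not a perfect cube.
  y = 1: RHS = 34 is not a perfect cube.
  y = -1: RHS = -24 is not a perfect cube.
  y = 2: RHS = 237 is not a perfect cube.
  y = -2: RHS = -227 is not a perfect cube.
  y = 3: RHS = 788 is not a perfect cube.
  y = -3: RHS = -778 is not a perfect cube.
Continuing the search up to |y| = 45 finds no solutions either.
No (x, y) in the scanned range satisfies the equation.

No integer solutions with |y| ≤ 45.


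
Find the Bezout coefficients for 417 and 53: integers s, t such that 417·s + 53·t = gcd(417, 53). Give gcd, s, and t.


Euclidean algorithm on (417, 53) — divide until remainder is 0:
  417 = 7 · 53 + 46
  53 = 1 · 46 + 7
  46 = 6 · 7 + 4
  7 = 1 · 4 + 3
  4 = 1 · 3 + 1
  3 = 3 · 1 + 0
gcd(417, 53) = 1.
Track Bezout coefficients alongside the remainders: start with r₀ = 417 = a·1 + b·0 (s = 1, t = 0) and r₁ = 53 = a·0 + b·1 (s = 0, t = 1); each new remainder r_{k+1} = r_{k-1} − q_k·r_k inherits s_{k+1} = s_{k-1} − q_k·s_k, t_{k+1} = t_{k-1} − q_k·t_k, so r_k = a·s_k + b·t_k at every step:
  q = 7: r = 46, s = 1 − 7·0 = 1, t = 0 − 7·1 = -7  (check: 417·1 + 53·(-7) = 46)
  q = 1: r = 7, s = 0 − 1·1 = -1, t = 1 − 1·(-7) = 8  (check: 417·(-1) + 53·8 = 7)
  q = 6: r = 4, s = 1 − 6·(-1) = 7, t = -7 − 6·8 = -55  (check: 417·7 + 53·(-55) = 4)
  q = 1: r = 3, s = -1 − 1·7 = -8, t = 8 − 1·(-55) = 63  (check: 417·(-8) + 53·63 = 3)
  q = 1: r = 1, s = 7 − 1·(-8) = 15, t = -55 − 1·63 = -118  (check: 417·15 + 53·(-118) = 1)
The row with r = 1 (the gcd) gives the Bezout coefficients s = 15, t = -118.
Result: 417 · (15) + 53 · (-118) = 1.

gcd(417, 53) = 1; s = 15, t = -118 (check: 417·15 + 53·(-118) = 1).


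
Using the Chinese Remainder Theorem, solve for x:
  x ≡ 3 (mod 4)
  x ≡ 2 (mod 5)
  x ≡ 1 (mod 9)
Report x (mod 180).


Moduli 4, 5, 9 are pairwise coprime; by CRT there is a unique solution modulo M = 4 · 5 · 9 = 180.
Solve pairwise, accumulating the modulus:
  Start with x ≡ 3 (mod 4).
  Combine with x ≡ 2 (mod 5): since gcd(4, 5) = 1, we get a unique residue mod 20.
    Write x = 3 + 4·t and substitute into x ≡ 2 (mod 5): 4·t ≡ 2 − 3 = -1 (mod 5).
    Reduce coefficients mod 5: 4·t ≡ 4 (mod 5).
    The inverse of 4 mod 5 is 4 (since 4·4 = 16 = 3·5 + 1), so t ≡ 4·4 = 16 ≡ 1 (mod 5).
    Then x = 3 + 4·1 = 7, valid modulo lcm(4, 5) = 20: x ≡ 7 (mod 20).
  Combine with x ≡ 1 (mod 9): since gcd(20, 9) = 1, we get a unique residue mod 180.
    Write x = 7 + 20·t and substitute into x ≡ 1 (mod 9): 20·t ≡ 1 − 7 = -6 (mod 9).
    Reduce coefficients mod 9: 2·t ≡ 3 (mod 9).
    The inverse of 2 mod 9 is 5 (since 2·5 = 10 = 1·9 + 1), so t ≡ 5·3 = 15 ≡ 6 (mod 9).
    Then x = 7 + 20·6 = 127, valid modulo lcm(20, 9) = 180: x ≡ 127 (mod 180).
Verify: 127 mod 4 = 3 ✓, 127 mod 5 = 2 ✓, 127 mod 9 = 1 ✓.

x ≡ 127 (mod 180).


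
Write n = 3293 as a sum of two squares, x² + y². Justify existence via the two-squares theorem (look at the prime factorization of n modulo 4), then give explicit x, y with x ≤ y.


Step 1: Factor n = 3293 = 37 · 89.
Step 2: Check the mod-4 condition on each prime factor: 37 ≡ 1 (mod 4), exponent 1; 89 ≡ 1 (mod 4), exponent 1.
All primes ≡ 3 (mod 4) appear to even exponent (or don't appear), so by the two-squares theorem n IS expressible as a sum of two squares.
Step 3: Build a representation. Here n = 37 · 89 is a product of primes ≡ 1 (mod 4). Each prime p ≡ 1 (mod 4) is itself a sum of two squares; find a² by testing p − a² for a perfect square:
  37: 37 − 1² = 36 = 6² ⇒ 37 = 1² + 6².
  89: 89 − 1² = 88, 89 − 2² = 85, 89 − 3² = 80, 89 − 4² = 73, 89 − 5² = 64 = 8² ⇒ 89 = 5² + 8².
  Combine using the Brahmagupta–Fibonacci identity (a² + b²)(c² + d²) = (ac − bd)² + (ad + bc)² = (ac + bd)² + (ad − bc)²:
  37 · 89 = 3293: from (1² + 6²)(5² + 8²), take (1·5 − 6·8, 1·8 + 6·5) = (5 − 48, 8 + 30) = (-43, 38); dropping signs (only squares matter) gives (43, 38); check 43² + 38² = 1849 + 1444 = 3293 ✓.
Step 4: Order so x ≤ y and verify: 38² + 43² = 1444 + 1849 = 3293 = n. ✓

n = 3293 = 38² + 43² (one valid representation with x ≤ y).


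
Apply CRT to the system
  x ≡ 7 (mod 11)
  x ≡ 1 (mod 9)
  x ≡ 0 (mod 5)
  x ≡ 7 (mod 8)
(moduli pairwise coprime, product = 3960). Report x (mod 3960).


Product of moduli M = 11 · 9 · 5 · 8 = 3960.
Merge one congruence at a time:
  Start: x ≡ 7 (mod 11).
  Combine with x ≡ 1 (mod 9); new modulus lcm = 99.
    Write x = 7 + 11·t and substitute into x ≡ 1 (mod 9): 11·t ≡ 1 − 7 = -6 (mod 9).
    Reduce coefficients mod 9: 2·t ≡ 3 (mod 9).
    The inverse of 2 mod 9 is 5 (since 2·5 = 10 = 1·9 + 1), so t ≡ 5·3 = 15 ≡ 6 (mod 9).
    Then x = 7 + 11·6 = 73, valid modulo lcm(11, 9) = 99: x ≡ 73 (mod 99).
  Combine with x ≡ 0 (mod 5); new modulus lcm = 495.
    Write x = 73 + 99·t and substitute into x ≡ 0 (mod 5): 99·t ≡ 0 − 73 = -73 (mod 5).
    Reduce coefficients mod 5: 4·t ≡ 2 (mod 5).
    The inverse of 4 mod 5 is 4 (since 4·4 = 16 = 3·5 + 1), so t ≡ 4·2 = 8 ≡ 3 (mod 5).
    Then x = 73 + 99·3 = 370, valid modulo lcm(99, 5) = 495: x ≡ 370 (mod 495).
  Combine with x ≡ 7 (mod 8); new modulus lcm = 3960.
    Write x = 370 + 495·t and substitute into x ≡ 7 (mod 8): 495·t ≡ 7 − 370 = -363 (mod 8).
    Reduce coefficients mod 8: 7·t ≡ 5 (mod 8).
    The inverse of 7 mod 8 is 7 (since 7·7 = 49 = 6·8 + 1), so t ≡ 7·5 = 35 ≡ 3 (mod 8).
    Then x = 370 + 495·3 = 1855, valid modulo lcm(495, 8) = 3960: x ≡ 1855 (mod 3960).
Verify against each original: 1855 mod 11 = 7, 1855 mod 9 = 1, 1855 mod 5 = 0, 1855 mod 8 = 7.

x ≡ 1855 (mod 3960).


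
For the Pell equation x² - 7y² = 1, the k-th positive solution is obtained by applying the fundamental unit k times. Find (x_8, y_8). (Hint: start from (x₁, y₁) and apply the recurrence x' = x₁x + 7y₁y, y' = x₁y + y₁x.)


Step 1: Find the fundamental solution (x₁, y₁) of x² - 7y² = 1.
  Expand √7 as a continued fraction. a₀ = ⌊√7⌋ = 2; iterate m_{k+1} = d_k·a_k − m_k, d_{k+1} = (7 − m_{k+1}²)/d_k, a_{k+1} = ⌊(a₀ + m_{k+1})/d_{k+1}⌋ (starting m₀ = 0, d₀ = 1), with convergents p_k = a_k·p_{k-1} + p_{k-2}, q_k = a_k·q_{k-1} + q_{k-2} (p₋₁ = 1, q₋₁ = 0):
  k = 0: a₀ = 2; p₀/q₀ = 2/1; p₀² − 7·q₀² = 4 − 7 = -3.
  k = 1: m = 2, d = 3, a = ⌊(2 + 2)/3⌋ = 1; p/q = (1·2 + 1)/(1·1 + 0) = 3/1; p² − 7·q² = 9 − 7 = 2.
  k = 2: m = 1, d = 2, a = ⌊(2 + 1)/2⌋ = 1; p/q = (1·3 + 2)/(1·1 + 1) = 5/2; p² − 7·q² = 25 − 28 = -3.
  k = 3: m = 1, d = 3, a = ⌊(2 + 1)/3⌋ = 1; p/q = (1·5 + 3)/(1·2 + 1) = 8/3; p² − 7·q² = 64 − 63 = 1.
  The first convergent with p² − 7·q² = 1 gives the fundamental solution (x₁, y₁) = (8, 3).
Step 2: Apply the recurrence (x_{n+1}, y_{n+1}) = (x₁x_n + 7y₁y_n, x₁y_n + y₁x_n) repeatedly.
  From (x_1, y_1) = (8, 3): x_2 = 8·8 + 7·3·3 = 127; y_2 = 8·3 + 3·8 = 48.
  From (x_2, y_2) = (127, 48): x_3 = 8·127 + 7·3·48 = 2024; y_3 = 8·48 + 3·127 = 765.
  From (x_3, y_3) = (2024, 765): x_4 = 8·2024 + 7·3·765 = 32257; y_4 = 8·765 + 3·2024 = 12192.
  From (x_4, y_4) = (32257, 12192): x_5 = 8·32257 + 7·3·12192 = 514088; y_5 = 8·12192 + 3·32257 = 194307.
  From (x_5, y_5) = (514088, 194307): x_6 = 8·514088 + 7·3·194307 = 8193151; y_6 = 8·194307 + 3·514088 = 3096720.
  From (x_6, y_6) = (8193151, 3096720): x_7 = 8·8193151 + 7·3·3096720 = 130576328; y_7 = 8·3096720 + 3·8193151 = 49353213.
  From (x_7, y_7) = (130576328, 49353213): x_8 = 8·130576328 + 7·3·49353213 = 2081028097; y_8 = 8·49353213 + 3·130576328 = 786554688.
Step 3: Verify x_8² - 7·y_8² = 4330677940503441409 - 4330677940503441408 = 1 (should be 1). ✓

(x_1, y_1) = (8, 3); (x_8, y_8) = (2081028097, 786554688).


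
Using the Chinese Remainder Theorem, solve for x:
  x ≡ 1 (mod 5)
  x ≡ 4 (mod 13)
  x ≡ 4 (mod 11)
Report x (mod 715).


Moduli 5, 13, 11 are pairwise coprime; by CRT there is a unique solution modulo M = 5 · 13 · 11 = 715.
Solve pairwise, accumulating the modulus:
  Start with x ≡ 1 (mod 5).
  Combine with x ≡ 4 (mod 13): since gcd(5, 13) = 1, we get a unique residue mod 65.
    Write x = 1 + 5·t and substitute into x ≡ 4 (mod 13): 5·t ≡ 4 − 1 = 3 (mod 13).
    The inverse of 5 mod 13 is 8 (since 5·8 = 40 = 3·13 + 1), so t ≡ 8·3 = 24 ≡ 11 (mod 13).
    Then x = 1 + 5·11 = 56, valid modulo lcm(5, 13) = 65: x ≡ 56 (mod 65).
  Combine with x ≡ 4 (mod 11): since gcd(65, 11) = 1, we get a unique residue mod 715.
    Write x = 56 + 65·t and substitute into x ≡ 4 (mod 11): 65·t ≡ 4 − 56 = -52 (mod 11).
    Reduce coefficients mod 11: 10·t ≡ 3 (mod 11).
    The inverse of 10 mod 11 is 10 (since 10·10 = 100 = 9·11 + 1), so t ≡ 10·3 = 30 ≡ 8 (mod 11).
    Then x = 56 + 65·8 = 576, valid modulo lcm(65, 11) = 715: x ≡ 576 (mod 715).
Verify: 576 mod 5 = 1 ✓, 576 mod 13 = 4 ✓, 576 mod 11 = 4 ✓.

x ≡ 576 (mod 715).


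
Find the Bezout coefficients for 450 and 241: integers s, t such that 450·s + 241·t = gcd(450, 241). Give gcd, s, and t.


Euclidean algorithm on (450, 241) — divide until remainder is 0:
  450 = 1 · 241 + 209
  241 = 1 · 209 + 32
  209 = 6 · 32 + 17
  32 = 1 · 17 + 15
  17 = 1 · 15 + 2
  15 = 7 · 2 + 1
  2 = 2 · 1 + 0
gcd(450, 241) = 1.
Track Bezout coefficients alongside the remainders: start with r₀ = 450 = a·1 + b·0 (s = 1, t = 0) and r₁ = 241 = a·0 + b·1 (s = 0, t = 1); each new remainder r_{k+1} = r_{k-1} − q_k·r_k inherits s_{k+1} = s_{k-1} − q_k·s_k, t_{k+1} = t_{k-1} − q_k·t_k, so r_k = a·s_k + b·t_k at every step:
  q = 1: r = 209, s = 1 − 1·0 = 1, t = 0 − 1·1 = -1  (check: 450·1 + 241·(-1) = 209)
  q = 1: r = 32, s = 0 − 1·1 = -1, t = 1 − 1·(-1) = 2  (check: 450·(-1) + 241·2 = 32)
  q = 6: r = 17, s = 1 − 6·(-1) = 7, t = -1 − 6·2 = -13  (check: 450·7 + 241·(-13) = 17)
  q = 1: r = 15, s = -1 − 1·7 = -8, t = 2 − 1·(-13) = 15  (check: 450·(-8) + 241·15 = 15)
  q = 1: r = 2, s = 7 − 1·(-8) = 15, t = -13 − 1·15 = -28  (check: 450·15 + 241·(-28) = 2)
  q = 7: r = 1, s = -8 − 7·15 = -113, t = 15 − 7·(-28) = 211  (check: 450·(-113) + 241·211 = 1)
The row with r = 1 (the gcd) gives the Bezout coefficients s = -113, t = 211.
Result: 450 · (-113) + 241 · (211) = 1.

gcd(450, 241) = 1; s = -113, t = 211 (check: 450·(-113) + 241·211 = 1).


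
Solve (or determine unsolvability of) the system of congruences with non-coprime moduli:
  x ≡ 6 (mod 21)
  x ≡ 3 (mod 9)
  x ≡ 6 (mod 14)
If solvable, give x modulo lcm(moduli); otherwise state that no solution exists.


Moduli 21, 9, 14 are not pairwise coprime, so CRT works modulo lcm(m_i) when all pairwise compatibility conditions hold.
Pairwise compatibility: gcd(m_i, m_j) must divide a_i - a_j for every pair.
Merge one congruence at a time:
  Start: x ≡ 6 (mod 21).
  Combine with x ≡ 3 (mod 9): gcd(21, 9) = 3; 3 - 6 = -3, which IS divisible by 3, so compatible.
    Write x = 6 + 21·t and substitute into x ≡ 3 (mod 9): 21·t ≡ 3 − 6 = -3 (mod 9).
    Divide the congruence (and modulus) by g = 3: 7·t ≡ -1 (mod 3).
    Reduce coefficients mod 3: 1·t ≡ 2 (mod 3).
    So t ≡ 2 (mod 3).
    Then x = 6 + 21·2 = 48, valid modulo lcm(21, 9) = 63: x ≡ 48 (mod 63).
  Combine with x ≡ 6 (mod 14): gcd(63, 14) = 7; 6 - 48 = -42, which IS divisible by 7, so compatible.
    Write x = 48 + 63·t and substitute into x ≡ 6 (mod 14): 63·t ≡ 6 − 48 = -42 (mod 14).
    Divide the congruence (and modulus) by g = 7: 9·t ≡ -6 (mod 2).
    Reduce coefficients mod 2: 1·t ≡ 0 (mod 2).
    So t ≡ 0 (mod 2).
    Then x = 48 + 63·0 = 48, valid modulo lcm(63, 14) = 126: x ≡ 48 (mod 126).
Verify: 48 mod 21 = 6, 48 mod 9 = 3, 48 mod 14 = 6.

x ≡ 48 (mod 126).
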